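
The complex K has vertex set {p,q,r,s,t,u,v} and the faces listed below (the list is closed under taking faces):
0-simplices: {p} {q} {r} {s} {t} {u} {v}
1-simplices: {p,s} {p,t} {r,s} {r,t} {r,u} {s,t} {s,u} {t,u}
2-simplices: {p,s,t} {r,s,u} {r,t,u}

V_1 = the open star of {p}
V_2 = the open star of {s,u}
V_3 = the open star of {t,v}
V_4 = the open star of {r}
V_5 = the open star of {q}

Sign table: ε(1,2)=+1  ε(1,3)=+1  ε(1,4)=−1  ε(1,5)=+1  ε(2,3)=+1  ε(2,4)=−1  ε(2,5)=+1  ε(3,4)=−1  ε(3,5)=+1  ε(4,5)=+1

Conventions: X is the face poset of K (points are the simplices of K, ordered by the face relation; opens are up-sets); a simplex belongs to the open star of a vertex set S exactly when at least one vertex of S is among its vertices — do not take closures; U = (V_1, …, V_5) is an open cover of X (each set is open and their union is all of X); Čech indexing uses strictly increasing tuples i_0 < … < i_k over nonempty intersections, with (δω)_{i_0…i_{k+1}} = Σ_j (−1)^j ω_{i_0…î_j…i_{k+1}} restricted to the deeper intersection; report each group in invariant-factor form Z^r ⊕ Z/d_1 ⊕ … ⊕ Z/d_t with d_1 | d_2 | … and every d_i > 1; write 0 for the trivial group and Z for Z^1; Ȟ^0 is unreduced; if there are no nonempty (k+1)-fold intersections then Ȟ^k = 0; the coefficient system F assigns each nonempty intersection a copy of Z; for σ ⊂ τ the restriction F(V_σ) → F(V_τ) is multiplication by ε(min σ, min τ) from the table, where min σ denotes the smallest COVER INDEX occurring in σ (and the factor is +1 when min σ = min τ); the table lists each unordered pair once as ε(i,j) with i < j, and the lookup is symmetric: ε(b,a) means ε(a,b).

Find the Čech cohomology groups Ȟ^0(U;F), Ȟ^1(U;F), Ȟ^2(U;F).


Ȟ^0(U;F) ≅ Z^2,  Ȟ^1(U;F) ≅ 0,  Ȟ^2(U;F) ≅ 0

nerve of the cover:
  V1={{p},{p,s},{p,t},{p,s,t}} V2={{s},{u},{p,s},{r,s},{r,u},{s,t},{s,u},{t,u},{p,s,t},{r,s,u},{r,t,u}} V3={{t},{v},{p,t},{r,t},{s,t},{t,u},{p,s,t},{r,t,u}} V4={{r},{r,s},{r,t},{r,u},{r,s,u},{r,t,u}} V5={{q}}
  V12={{p,s},{p,s,t}} V13={{p,t},{p,s,t}} V23={{s,t},{t,u},{p,s,t},{r,t,u}} V24={{r,s},{r,u},{r,s,u},{r,t,u}} V34={{r,t},{r,t,u}}
  V123={{p,s,t}} V234={{r,t,u}}
C dims 5,5,2; δ0: rk 3, SNF 1^3; δ1: rk 2, SNF 1^2
Ȟ^0 = (5 − 3) − 0 = 2, so Ȟ^0 ≅ Z^2
Ȟ^1 = (5 − 2) − 3 = 0, so Ȟ^1 ≅ 0
Ȟ^2 = (2 − 0) − 2 = 0, so Ȟ^2 ≅ 0


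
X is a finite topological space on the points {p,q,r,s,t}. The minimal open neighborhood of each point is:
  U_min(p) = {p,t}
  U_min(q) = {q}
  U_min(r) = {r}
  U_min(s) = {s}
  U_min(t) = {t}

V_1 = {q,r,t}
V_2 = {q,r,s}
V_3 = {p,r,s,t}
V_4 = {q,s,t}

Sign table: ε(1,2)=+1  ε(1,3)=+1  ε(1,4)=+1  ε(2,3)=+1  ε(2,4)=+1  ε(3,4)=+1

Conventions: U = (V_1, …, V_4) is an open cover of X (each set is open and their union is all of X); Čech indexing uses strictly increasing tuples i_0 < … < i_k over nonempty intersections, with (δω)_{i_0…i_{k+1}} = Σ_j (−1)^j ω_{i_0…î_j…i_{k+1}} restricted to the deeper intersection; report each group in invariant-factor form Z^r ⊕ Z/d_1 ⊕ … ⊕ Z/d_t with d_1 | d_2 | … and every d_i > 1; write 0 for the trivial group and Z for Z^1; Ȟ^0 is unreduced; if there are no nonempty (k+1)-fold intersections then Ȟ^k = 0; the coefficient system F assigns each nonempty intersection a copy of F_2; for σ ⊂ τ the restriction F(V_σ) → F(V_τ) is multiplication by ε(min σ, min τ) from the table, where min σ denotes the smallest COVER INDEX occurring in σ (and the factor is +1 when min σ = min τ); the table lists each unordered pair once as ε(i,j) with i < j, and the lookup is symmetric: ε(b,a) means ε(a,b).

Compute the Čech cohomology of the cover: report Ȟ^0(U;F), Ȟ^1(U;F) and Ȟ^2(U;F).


nonempty overlaps:
  V12={q,r} V13={r,t} V14={q,t} V23={r,s} V24={q,s} V34={s,t}
  V123={r} V124={q} V134={t} V234={s}
C dims 4,6,4; δ0: rk_F2 3; δ1: rk_F2 3
degree 0: 4−3−0 = 1 → Ȟ^0 ≅ Z/2
degree 1: 6−3−3 = 0 → Ȟ^1 ≅ 0
degree 2: 4−0−3 = 1 → Ȟ^2 ≅ Z/2

Ȟ^0 ≅ Z/2,  Ȟ^1 ≅ 0,  Ȟ^2 ≅ Z/2


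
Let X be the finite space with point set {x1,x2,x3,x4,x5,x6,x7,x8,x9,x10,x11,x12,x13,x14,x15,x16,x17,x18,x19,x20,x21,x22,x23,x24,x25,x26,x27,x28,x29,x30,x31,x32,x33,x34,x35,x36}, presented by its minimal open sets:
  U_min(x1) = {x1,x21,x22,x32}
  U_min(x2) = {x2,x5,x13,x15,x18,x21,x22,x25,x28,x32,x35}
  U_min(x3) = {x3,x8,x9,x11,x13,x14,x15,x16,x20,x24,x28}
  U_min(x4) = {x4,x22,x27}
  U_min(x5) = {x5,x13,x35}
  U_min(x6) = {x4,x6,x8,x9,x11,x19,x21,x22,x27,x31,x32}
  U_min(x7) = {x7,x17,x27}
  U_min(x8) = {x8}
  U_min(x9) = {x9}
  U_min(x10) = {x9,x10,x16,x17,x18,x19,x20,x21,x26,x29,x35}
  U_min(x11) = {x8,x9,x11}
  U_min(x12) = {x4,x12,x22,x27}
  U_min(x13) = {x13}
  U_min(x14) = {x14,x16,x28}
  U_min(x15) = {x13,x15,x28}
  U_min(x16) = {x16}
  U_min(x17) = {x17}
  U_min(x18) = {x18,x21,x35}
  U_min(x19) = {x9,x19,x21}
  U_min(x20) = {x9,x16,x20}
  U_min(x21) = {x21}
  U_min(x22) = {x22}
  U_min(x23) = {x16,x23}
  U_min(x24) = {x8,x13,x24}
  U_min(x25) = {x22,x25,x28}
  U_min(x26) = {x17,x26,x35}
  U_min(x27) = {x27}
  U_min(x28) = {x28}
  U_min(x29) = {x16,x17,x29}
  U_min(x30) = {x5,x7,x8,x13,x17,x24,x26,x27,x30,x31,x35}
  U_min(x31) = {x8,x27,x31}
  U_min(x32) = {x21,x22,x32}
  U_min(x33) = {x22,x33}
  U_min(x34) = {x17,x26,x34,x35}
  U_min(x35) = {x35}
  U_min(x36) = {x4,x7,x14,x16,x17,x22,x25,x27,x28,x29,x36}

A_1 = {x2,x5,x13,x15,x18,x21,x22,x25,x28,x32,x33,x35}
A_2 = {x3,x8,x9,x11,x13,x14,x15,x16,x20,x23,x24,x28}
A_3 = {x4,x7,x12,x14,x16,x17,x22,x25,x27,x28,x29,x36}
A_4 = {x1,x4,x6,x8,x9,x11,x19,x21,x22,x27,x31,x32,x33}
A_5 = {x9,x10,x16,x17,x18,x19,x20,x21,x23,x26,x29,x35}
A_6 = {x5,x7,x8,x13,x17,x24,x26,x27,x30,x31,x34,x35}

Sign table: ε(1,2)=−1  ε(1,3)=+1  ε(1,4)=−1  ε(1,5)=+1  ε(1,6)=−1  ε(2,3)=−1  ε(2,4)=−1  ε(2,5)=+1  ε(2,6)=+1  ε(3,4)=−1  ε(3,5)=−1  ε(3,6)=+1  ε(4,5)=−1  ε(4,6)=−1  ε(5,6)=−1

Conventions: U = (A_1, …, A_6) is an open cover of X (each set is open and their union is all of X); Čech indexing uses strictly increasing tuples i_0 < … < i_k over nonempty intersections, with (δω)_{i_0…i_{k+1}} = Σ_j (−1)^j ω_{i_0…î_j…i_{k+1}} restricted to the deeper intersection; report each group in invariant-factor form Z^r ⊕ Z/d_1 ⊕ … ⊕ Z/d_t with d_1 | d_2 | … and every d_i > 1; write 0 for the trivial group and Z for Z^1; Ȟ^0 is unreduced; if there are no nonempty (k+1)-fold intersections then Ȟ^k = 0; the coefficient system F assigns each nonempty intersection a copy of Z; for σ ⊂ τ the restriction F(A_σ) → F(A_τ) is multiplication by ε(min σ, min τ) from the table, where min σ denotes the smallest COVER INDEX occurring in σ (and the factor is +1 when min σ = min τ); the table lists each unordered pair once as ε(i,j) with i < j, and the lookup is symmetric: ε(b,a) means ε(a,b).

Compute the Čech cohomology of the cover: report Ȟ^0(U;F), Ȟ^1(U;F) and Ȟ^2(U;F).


Ȟ^0 = 0, Ȟ^1 = Z/2 and Ȟ^2 = Z

nonempty intersections:
  A12={x13,x15,x28} A13={x22,x25,x28} A14={x21,x22,x32,x33} A15={x18,x21,x35} A16={x5,x13,x35} A23={x14,x16,x28} A24={x8,x9,x11} A25={x9,x16,x20,x23} A26={x8,x13,x24} A34={x4,x22,x27} A35={x16,x17,x29} A36={x7,x17,x27} A45={x9,x19,x21} A46={x8,x27,x31} A56={x17,x26,x35}
  A123={x28} A126={x13} A134={x22} A145={x21} A156={x35} A235={x16} A245={x9} A246={x8} A346={x27} A356={x17}
C dims 6,15,10; δ0: rk 6, SNF 1^5·2; δ1: rk 9, SNF 1^9
Ȟ^0: (6−6)−0=0 ⇒ 0
Ȟ^1: (15−9)−6=0 plus torsion [2] ⇒ Z/2
Ȟ^2: (10−0)−9=1 ⇒ Z


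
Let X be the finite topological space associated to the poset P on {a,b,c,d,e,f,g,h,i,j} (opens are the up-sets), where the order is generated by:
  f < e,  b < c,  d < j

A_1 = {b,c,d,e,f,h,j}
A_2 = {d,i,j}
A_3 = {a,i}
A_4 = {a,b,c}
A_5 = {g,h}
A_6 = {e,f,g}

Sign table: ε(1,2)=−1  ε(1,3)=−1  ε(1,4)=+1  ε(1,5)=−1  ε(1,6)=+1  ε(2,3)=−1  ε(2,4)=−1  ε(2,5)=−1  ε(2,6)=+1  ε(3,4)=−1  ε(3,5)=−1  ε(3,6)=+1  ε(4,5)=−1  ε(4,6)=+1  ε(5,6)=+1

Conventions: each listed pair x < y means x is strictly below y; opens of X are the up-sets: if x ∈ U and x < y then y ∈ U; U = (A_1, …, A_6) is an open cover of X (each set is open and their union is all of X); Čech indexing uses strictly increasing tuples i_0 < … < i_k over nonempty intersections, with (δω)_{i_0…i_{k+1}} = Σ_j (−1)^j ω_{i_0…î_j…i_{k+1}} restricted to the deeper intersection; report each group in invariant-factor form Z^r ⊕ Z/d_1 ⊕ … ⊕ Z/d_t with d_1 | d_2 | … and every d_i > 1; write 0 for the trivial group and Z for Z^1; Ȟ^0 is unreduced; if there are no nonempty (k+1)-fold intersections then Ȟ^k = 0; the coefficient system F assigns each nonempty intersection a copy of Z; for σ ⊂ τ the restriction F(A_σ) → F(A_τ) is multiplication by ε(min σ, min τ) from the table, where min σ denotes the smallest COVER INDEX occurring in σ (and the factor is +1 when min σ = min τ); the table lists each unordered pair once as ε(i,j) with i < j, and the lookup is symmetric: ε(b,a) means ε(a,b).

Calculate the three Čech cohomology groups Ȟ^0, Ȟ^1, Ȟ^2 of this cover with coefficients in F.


cover nerve:
  A12={d,j} A14={b,c} A15={h} A16={e,f} A23={i} A34={a} A56={g}
C dims 6,7; δ0: rk 6, SNF 1^5·2
Ȟ^0: (6−6)−0=0 ⇒ 0
Ȟ^1: (7−0)−6=1 plus torsion [2] ⇒ Z ⊕ Z/2
Ȟ^2: (0−0)−0=0 ⇒ 0

Ȟ^0(U;F) ≅ 0, Ȟ^1(U;F) ≅ Z ⊕ Z/2, Ȟ^2(U;F) ≅ 0


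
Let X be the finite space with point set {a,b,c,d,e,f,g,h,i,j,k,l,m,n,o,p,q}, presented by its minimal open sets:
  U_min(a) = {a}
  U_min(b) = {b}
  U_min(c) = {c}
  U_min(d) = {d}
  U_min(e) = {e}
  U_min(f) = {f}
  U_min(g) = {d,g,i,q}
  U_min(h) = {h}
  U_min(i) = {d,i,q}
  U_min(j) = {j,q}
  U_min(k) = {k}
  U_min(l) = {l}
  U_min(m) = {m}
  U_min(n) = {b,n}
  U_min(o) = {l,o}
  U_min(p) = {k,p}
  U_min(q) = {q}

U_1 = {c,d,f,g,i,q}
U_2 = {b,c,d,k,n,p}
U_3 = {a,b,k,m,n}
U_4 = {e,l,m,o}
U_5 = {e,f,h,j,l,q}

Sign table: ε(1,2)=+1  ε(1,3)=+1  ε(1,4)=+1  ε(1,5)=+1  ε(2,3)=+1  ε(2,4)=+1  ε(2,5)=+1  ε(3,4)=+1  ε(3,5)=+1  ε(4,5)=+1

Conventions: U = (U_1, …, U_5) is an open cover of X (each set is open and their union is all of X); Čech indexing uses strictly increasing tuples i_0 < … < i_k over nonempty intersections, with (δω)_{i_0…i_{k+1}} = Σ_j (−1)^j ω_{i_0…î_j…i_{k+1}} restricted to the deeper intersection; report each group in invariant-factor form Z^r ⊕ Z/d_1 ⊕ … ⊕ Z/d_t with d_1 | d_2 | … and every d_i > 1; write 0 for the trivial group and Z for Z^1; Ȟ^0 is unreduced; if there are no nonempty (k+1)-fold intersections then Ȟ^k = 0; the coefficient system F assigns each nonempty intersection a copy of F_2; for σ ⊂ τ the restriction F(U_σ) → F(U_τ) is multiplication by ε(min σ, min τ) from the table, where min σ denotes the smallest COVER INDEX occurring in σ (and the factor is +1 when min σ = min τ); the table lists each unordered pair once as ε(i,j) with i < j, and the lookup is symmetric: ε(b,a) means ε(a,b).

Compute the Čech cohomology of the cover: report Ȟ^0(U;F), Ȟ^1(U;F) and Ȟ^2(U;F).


Ȟ^0 ≅ Z/2; Ȟ^1 ≅ Z/2; Ȟ^2 ≅ 0

nonempty overlaps:
  U12={c,d} U15={f,q} U23={b,k,n} U34={m} U45={e,l}
C dims 5,5; δ0: rk_F2 4
degree 0: 5−4−0 = 1 → Ȟ^0 ≅ Z/2
degree 1: 5−0−4 = 1 → Ȟ^1 ≅ Z/2
degree 2: 0−0−0 = 0 → Ȟ^2 ≅ 0


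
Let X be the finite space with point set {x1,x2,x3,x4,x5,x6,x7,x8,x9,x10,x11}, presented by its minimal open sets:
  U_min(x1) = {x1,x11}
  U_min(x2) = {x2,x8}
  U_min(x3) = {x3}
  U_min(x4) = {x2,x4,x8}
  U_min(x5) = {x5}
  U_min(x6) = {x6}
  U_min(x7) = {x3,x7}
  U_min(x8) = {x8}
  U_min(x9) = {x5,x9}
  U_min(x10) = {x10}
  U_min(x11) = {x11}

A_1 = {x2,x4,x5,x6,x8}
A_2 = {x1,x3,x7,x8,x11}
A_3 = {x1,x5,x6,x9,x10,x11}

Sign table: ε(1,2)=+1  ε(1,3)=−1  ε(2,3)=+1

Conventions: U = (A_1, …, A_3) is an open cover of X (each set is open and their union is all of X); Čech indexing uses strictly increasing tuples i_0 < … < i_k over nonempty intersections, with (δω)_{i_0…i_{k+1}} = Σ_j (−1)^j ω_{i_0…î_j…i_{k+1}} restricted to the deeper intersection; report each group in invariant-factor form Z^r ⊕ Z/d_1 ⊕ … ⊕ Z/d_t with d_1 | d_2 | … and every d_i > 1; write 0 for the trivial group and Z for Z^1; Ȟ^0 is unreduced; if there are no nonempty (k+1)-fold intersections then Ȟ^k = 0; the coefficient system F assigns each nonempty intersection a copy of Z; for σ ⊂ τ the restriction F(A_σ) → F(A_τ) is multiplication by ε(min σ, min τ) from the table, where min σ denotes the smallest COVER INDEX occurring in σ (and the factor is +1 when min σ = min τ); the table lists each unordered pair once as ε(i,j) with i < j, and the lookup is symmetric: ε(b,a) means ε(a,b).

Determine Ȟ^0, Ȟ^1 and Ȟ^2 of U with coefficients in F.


nerve simplices:
  A12={x8} A13={x5,x6} A23={x1,x11}
C dims 3,3; δ0: rk 3, SNF 1^2·2
degree 0: 3−3−0 = 0 → Ȟ^0 ≅ 0
degree 1: 3−0−3 = 0 plus torsion [2] → Ȟ^1 ≅ Z/2
degree 2: 0−0−0 = 0 → Ȟ^2 ≅ 0

Ȟ^0(U;F) ≅ 0, Ȟ^1(U;F) ≅ Z/2, Ȟ^2(U;F) ≅ 0


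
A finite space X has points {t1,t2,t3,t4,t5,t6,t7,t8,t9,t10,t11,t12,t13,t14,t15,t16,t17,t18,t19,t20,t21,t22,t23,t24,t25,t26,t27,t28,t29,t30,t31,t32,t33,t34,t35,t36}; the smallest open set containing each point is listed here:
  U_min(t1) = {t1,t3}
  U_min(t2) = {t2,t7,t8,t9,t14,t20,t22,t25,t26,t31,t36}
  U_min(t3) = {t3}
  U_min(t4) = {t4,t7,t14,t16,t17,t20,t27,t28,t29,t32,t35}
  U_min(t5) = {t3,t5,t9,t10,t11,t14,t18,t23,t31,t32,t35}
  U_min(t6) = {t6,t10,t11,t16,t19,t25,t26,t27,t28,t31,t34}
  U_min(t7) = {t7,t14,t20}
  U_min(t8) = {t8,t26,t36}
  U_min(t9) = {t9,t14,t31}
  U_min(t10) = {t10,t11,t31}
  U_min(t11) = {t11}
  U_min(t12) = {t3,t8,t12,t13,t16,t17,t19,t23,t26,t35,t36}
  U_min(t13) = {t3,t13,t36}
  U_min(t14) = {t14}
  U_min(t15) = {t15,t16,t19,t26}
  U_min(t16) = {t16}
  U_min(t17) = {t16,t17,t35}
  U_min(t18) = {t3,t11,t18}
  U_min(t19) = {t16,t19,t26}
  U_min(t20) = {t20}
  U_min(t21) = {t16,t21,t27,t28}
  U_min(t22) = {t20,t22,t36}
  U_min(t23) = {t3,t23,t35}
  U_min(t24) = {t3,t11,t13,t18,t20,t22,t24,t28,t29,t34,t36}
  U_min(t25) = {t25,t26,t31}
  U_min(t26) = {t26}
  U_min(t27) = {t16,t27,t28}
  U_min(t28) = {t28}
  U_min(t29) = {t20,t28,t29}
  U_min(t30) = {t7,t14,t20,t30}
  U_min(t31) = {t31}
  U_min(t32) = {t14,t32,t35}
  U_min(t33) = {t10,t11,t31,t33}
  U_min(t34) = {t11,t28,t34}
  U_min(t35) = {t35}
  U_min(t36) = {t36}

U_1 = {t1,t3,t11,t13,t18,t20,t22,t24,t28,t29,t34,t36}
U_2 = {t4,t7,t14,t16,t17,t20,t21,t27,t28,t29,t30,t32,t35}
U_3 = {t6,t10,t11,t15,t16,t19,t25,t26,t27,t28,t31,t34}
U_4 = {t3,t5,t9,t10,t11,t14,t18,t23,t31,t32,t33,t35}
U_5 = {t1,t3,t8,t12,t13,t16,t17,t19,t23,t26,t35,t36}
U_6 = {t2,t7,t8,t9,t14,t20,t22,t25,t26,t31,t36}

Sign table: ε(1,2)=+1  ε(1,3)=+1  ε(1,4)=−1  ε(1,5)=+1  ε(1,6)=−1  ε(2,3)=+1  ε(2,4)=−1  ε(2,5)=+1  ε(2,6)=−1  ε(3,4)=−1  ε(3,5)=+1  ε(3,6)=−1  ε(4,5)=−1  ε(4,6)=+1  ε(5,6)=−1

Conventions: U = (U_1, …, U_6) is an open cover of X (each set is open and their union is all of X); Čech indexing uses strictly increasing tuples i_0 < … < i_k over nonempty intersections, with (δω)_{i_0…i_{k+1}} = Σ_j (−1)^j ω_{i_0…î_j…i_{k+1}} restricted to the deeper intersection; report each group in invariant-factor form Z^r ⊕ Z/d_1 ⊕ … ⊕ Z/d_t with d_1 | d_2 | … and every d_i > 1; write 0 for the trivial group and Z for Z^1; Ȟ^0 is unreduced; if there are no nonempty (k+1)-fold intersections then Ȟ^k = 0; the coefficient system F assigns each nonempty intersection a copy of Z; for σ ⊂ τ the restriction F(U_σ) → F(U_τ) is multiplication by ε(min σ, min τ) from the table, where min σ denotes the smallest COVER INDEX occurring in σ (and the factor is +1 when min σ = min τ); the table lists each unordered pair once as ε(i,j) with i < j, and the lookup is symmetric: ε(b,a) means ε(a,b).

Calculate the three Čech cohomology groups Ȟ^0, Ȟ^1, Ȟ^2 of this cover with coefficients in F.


intersection data:
  U12={t20,t28,t29} U13={t11,t28,t34} U14={t3,t11,t18} U15={t1,t3,t13,t36} U16={t20,t22,t36} U23={t16,t27,t28} U24={t14,t32,t35} U25={t16,t17,t35} U26={t7,t14,t20} U34={t10,t11,t31} U35={t16,t19,t26} U36={t25,t26,t31} U45={t3,t23,t35} U46={t9,t14,t31} U56={t8,t26,t36}
  U123={t28} U126={t20} U134={t11} U145={t3} U156={t36} U235={t16} U245={t35} U246={t14} U346={t31} U356={t26}
C dims 6,15,10; δ0: rk 5, SNF 1^5; δ1: rk 10, SNF 1^9·2
Ȟ^0 = (6 − 5) − 0 = 1, so Ȟ^0 ≅ Z
Ȟ^1 = (15 − 10) − 5 = 0, so Ȟ^1 ≅ 0
Ȟ^2 = (10 − 0) − 10 = 0 plus torsion [2], so Ȟ^2 ≅ Z/2

Ȟ^0 = Z,  Ȟ^1 = 0,  Ȟ^2 = Z/2


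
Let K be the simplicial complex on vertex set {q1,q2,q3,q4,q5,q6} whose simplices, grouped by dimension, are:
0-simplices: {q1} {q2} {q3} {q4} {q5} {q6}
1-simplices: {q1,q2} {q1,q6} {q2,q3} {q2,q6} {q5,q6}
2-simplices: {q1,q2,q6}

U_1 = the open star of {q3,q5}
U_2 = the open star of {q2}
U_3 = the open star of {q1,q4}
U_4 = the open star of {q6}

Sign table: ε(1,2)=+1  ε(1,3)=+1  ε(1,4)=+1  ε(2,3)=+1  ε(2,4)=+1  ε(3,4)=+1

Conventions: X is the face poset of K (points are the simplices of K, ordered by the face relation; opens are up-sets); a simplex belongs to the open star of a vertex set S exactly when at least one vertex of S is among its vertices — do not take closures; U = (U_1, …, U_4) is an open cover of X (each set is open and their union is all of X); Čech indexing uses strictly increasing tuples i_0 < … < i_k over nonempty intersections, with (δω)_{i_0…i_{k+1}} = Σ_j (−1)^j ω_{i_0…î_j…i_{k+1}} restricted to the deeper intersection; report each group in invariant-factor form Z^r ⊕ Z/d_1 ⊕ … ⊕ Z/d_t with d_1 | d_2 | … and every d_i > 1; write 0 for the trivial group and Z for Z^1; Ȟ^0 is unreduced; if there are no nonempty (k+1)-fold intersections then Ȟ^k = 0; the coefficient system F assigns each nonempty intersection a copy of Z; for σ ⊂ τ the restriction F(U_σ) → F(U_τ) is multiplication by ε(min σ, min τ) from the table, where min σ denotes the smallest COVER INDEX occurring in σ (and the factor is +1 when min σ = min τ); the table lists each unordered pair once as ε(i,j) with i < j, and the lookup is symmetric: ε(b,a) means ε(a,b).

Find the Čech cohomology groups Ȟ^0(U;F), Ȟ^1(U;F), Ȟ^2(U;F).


Ȟ^0(U;F) ≅ Z; Ȟ^1(U;F) ≅ Z; Ȟ^2(U;F) ≅ 0

nerve simplices:
  U1={{q3},{q5},{q2,q3},{q5,q6}} U2={{q2},{q1,q2},{q2,q3},{q2,q6},{q1,q2,q6}} U3={{q1},{q4},{q1,q2},{q1,q6},{q1,q2,q6}} U4={{q6},{q1,q6},{q2,q6},{q5,q6},{q1,q2,q6}}
  U12={{q2,q3}} U14={{q5,q6}} U23={{q1,q2},{q1,q2,q6}} U24={{q2,q6},{q1,q2,q6}} U34={{q1,q6},{q1,q2,q6}}
  U234={{q1,q2,q6}}
C dims 4,5,1; δ0: rk 3, SNF 1^3; δ1: rk 1, SNF 1^1
degree 0: 4−3−0 = 1 → Ȟ^0 ≅ Z
degree 1: 5−1−3 = 1 → Ȟ^1 ≅ Z
degree 2: 1−0−1 = 0 → Ȟ^2 ≅ 0


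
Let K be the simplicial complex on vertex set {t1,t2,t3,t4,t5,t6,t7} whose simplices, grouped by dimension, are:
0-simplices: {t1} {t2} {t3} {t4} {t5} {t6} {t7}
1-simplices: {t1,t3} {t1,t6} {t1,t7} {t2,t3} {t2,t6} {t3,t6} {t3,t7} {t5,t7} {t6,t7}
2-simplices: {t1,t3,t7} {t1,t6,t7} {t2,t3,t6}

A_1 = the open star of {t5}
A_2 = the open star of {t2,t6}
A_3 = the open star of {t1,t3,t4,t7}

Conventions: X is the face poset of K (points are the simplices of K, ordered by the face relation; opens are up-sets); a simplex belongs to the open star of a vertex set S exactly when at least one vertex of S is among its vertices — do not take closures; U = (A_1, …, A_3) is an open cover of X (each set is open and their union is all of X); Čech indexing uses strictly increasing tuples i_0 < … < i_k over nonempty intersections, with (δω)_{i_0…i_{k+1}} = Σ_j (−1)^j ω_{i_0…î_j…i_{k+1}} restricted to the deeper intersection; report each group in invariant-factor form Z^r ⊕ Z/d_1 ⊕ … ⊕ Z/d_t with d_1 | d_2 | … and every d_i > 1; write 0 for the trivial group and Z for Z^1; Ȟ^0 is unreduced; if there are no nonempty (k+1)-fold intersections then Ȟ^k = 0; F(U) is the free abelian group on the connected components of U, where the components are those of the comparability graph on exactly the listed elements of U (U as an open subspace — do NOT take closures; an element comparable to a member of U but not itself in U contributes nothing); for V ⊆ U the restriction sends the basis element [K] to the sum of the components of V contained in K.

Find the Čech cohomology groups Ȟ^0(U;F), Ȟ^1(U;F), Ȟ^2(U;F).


nerve simplices:
  A1={{t5},{t5,t7}} A2={{t2},{t6},{t1,t6},{t2,t3},{t2,t6},{t3,t6},{t6,t7},{t1,t6,t7},{t2,t3,t6}} A3={{t1},{t3},{t4},{t7},{t1,t3},{t1,t6},{t1,t7},{t2,t3},{t3,t6},{t3,t7},{t5,t7},{t6,t7},{t1,t3,t7},{t1,t6,t7},{t2,t3,t6}}
  A13={{t5,t7}} A23={{t1,t6},{t2,t3},{t3,t6},{t6,t7},{t1,t6,t7},{t2,t3,t6}}
components per intersection:
  A1: {{t5},{t5,t7}}
  A2: {{t2},{t6},{t1,t6},{t2,t3},{t2,t6},{t3,t6},{t6,t7},{t1,t6,t7},{t2,t3,t6}}
  A3: {{t1},{t3},{t7},{t1,t3},{t1,t6},{t1,t7},{t2,t3},{t3,t6},{t3,t7},{t5,t7},{t6,t7},{t1,t3,t7},{t1,t6,t7},{t2,t3,t6}} {{t4}}
  A13: {{t5,t7}}
  A23: {{t1,t6},{t6,t7},{t1,t6,t7}} {{t2,t3},{t3,t6},{t2,t3,t6}}
C dims 4,3; δ0: rk 2, SNF 1^2
degree 0: 4−2−0 = 2 → Ȟ^0 ≅ Z^2
degree 1: 3−0−2 = 1 → Ȟ^1 ≅ Z
degree 2: 0−0−0 = 0 → Ȟ^2 ≅ 0

Ȟ^0 = Z^2,  Ȟ^1 = Z,  Ȟ^2 = 0


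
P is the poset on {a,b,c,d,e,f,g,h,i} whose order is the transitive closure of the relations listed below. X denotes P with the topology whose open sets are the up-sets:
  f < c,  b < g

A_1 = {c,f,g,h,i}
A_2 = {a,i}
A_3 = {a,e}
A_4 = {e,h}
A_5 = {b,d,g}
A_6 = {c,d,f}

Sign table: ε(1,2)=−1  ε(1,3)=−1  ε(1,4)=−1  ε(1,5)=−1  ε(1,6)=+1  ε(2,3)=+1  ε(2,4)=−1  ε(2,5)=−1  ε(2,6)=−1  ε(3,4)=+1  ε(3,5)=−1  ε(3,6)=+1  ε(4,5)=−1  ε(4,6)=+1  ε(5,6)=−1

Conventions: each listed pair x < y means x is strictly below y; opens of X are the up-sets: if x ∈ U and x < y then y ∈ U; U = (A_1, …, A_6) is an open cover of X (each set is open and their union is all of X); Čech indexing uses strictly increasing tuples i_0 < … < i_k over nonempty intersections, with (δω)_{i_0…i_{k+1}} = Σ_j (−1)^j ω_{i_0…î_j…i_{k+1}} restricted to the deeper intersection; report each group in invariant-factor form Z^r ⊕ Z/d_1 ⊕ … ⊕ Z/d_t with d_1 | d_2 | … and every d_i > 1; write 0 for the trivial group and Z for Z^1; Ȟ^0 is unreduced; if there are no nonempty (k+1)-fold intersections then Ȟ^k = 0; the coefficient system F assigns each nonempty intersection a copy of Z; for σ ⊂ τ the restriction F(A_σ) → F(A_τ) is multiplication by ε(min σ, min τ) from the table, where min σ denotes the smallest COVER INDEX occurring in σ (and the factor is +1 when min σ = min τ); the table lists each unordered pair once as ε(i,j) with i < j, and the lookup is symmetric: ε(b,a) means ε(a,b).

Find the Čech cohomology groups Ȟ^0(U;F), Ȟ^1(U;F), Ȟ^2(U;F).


intersection data:
  A12={i} A14={h} A15={g} A16={c,f} A23={a} A34={e} A56={d}
C dims 6,7; δ0: rk 5, SNF 1^5
Ȟ^0 = (6 − 5) − 0 = 1, so Ȟ^0 ≅ Z
Ȟ^1 = (7 − 0) − 5 = 2, so Ȟ^1 ≅ Z^2
Ȟ^2 = (0 − 0) − 0 = 0, so Ȟ^2 ≅ 0

Ȟ^0 = Z; Ȟ^1 = Z^2; Ȟ^2 = 0


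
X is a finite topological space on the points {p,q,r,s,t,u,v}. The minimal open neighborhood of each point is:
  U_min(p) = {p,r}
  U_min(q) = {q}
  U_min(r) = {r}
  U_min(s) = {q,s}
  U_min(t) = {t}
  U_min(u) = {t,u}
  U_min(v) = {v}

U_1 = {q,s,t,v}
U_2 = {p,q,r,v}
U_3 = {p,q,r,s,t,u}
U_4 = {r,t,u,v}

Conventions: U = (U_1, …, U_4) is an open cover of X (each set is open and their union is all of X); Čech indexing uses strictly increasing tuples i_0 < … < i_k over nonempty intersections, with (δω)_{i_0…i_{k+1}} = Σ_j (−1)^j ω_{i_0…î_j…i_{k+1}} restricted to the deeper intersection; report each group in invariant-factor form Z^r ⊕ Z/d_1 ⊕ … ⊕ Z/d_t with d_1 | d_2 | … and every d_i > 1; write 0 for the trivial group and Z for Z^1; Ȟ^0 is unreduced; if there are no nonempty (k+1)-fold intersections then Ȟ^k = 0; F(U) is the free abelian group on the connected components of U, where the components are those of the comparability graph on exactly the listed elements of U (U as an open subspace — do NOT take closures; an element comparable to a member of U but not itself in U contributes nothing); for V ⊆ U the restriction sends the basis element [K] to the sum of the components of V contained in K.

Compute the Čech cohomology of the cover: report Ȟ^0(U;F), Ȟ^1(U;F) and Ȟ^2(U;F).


Ȟ^0(U;F) ≅ Z^4, Ȟ^1(U;F) ≅ 0, Ȟ^2(U;F) ≅ 0

nerve of the cover:
  U12={q,v} U13={q,s,t} U14={t,v} U23={p,q,r} U24={r,v} U34={r,t,u}
  U123={q} U124={v} U134={t} U234={r}
components per intersection:
  U1: {q,s} {t} {v}
  U2: {p,r} {q} {v}
  U3: {p,r} {q,s} {t,u}
  U4: {r} {t,u} {v}
  U12: {q} {v}
  U13: {q,s} {t}
  U14: {t} {v}
  U23: {p,r} {q}
  U24: {r} {v}
  U34: {r} {t,u}
  U123: {q}
  U124: {v}
  U134: {t}
  U234: {r}
C dims 12,12,4; δ0: rk 8, SNF 1^8; δ1: rk 4, SNF 1^4
Ȟ^0 = (12 − 8) − 0 = 4, so Ȟ^0 ≅ Z^4
Ȟ^1 = (12 − 4) − 8 = 0, so Ȟ^1 ≅ 0
Ȟ^2 = (4 − 0) − 4 = 0, so Ȟ^2 ≅ 0


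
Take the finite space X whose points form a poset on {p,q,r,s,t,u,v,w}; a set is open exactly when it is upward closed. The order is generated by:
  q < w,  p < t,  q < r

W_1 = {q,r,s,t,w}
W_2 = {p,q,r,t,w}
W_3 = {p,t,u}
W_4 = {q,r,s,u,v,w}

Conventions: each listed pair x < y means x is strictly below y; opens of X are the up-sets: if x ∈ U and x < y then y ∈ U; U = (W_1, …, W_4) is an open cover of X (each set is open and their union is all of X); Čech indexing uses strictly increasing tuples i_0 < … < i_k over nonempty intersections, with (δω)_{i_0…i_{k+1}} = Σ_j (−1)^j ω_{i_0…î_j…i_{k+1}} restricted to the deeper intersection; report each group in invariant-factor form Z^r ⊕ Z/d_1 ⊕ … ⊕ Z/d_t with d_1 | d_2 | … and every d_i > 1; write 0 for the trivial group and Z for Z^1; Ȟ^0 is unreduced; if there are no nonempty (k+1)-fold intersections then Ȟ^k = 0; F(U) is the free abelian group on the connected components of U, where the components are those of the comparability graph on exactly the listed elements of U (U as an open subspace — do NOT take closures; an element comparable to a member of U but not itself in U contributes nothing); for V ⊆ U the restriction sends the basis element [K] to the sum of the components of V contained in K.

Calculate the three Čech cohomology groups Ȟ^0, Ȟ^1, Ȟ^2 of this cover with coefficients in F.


Ȟ^0 ≅ Z^5,  Ȟ^1 ≅ 0,  Ȟ^2 ≅ 0

nerve of the cover:
  W12={q,r,t,w} W13={t} W14={q,r,s,w} W23={p,t} W24={q,r,w} W34={u}
  W123={t} W124={q,r,w}
components per intersection:
  W1: {q,r,w} {s} {t}
  W2: {p,t} {q,r,w}
  W3: {p,t} {u}
  W4: {q,r,w} {s} {u} {v}
  W12: {q,r,w} {t}
  W13: {t}
  W14: {q,r,w} {s}
  W23: {p,t}
  W24: {q,r,w}
  W34: {u}
  W123: {t}
  W124: {q,r,w}
C dims 11,8,2; δ0: rk 6, SNF 1^6; δ1: rk 2, SNF 1^2
Ȟ^0 = (11 − 6) − 0 = 5, so Ȟ^0 ≅ Z^5
Ȟ^1 = (8 − 2) − 6 = 0, so Ȟ^1 ≅ 0
Ȟ^2 = (2 − 0) − 2 = 0, so Ȟ^2 ≅ 0


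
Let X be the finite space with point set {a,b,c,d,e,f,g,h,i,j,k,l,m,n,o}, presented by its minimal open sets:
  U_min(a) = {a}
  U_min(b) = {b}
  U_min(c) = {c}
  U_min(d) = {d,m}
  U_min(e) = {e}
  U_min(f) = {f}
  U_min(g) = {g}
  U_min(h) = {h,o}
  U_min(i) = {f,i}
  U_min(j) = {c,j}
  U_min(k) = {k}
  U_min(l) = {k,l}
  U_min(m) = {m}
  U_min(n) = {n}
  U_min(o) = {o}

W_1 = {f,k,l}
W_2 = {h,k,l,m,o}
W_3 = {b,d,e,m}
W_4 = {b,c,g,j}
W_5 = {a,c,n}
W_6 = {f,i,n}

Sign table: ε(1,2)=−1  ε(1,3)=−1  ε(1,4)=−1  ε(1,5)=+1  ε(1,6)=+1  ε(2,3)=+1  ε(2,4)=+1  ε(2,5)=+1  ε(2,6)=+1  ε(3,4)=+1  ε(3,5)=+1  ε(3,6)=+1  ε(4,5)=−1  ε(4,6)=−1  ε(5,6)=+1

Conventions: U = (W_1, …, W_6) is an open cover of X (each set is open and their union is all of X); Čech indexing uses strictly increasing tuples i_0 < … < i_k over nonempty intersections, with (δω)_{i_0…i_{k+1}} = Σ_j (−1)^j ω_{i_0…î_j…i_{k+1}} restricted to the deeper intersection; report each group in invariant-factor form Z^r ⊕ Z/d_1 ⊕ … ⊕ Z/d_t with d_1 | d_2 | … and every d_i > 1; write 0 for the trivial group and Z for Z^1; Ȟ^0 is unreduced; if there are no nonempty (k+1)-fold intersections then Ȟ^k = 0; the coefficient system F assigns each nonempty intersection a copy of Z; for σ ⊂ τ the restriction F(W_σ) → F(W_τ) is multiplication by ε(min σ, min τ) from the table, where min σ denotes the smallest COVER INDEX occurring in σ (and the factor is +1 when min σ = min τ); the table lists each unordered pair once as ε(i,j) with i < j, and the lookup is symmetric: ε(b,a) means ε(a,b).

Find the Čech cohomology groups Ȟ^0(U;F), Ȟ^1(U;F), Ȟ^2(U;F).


Ȟ^0(U;F) ≅ Z,  Ȟ^1(U;F) ≅ Z,  Ȟ^2(U;F) ≅ 0

nonempty overlaps:
  W12={k,l} W16={f} W23={m} W34={b} W45={c} W56={n}
C dims 6,6; δ0: rk 5, SNF 1^5
degree 0: 6−5−0 = 1 → Ȟ^0 ≅ Z
degree 1: 6−0−5 = 1 → Ȟ^1 ≅ Z
degree 2: 0−0−0 = 0 → Ȟ^2 ≅ 0


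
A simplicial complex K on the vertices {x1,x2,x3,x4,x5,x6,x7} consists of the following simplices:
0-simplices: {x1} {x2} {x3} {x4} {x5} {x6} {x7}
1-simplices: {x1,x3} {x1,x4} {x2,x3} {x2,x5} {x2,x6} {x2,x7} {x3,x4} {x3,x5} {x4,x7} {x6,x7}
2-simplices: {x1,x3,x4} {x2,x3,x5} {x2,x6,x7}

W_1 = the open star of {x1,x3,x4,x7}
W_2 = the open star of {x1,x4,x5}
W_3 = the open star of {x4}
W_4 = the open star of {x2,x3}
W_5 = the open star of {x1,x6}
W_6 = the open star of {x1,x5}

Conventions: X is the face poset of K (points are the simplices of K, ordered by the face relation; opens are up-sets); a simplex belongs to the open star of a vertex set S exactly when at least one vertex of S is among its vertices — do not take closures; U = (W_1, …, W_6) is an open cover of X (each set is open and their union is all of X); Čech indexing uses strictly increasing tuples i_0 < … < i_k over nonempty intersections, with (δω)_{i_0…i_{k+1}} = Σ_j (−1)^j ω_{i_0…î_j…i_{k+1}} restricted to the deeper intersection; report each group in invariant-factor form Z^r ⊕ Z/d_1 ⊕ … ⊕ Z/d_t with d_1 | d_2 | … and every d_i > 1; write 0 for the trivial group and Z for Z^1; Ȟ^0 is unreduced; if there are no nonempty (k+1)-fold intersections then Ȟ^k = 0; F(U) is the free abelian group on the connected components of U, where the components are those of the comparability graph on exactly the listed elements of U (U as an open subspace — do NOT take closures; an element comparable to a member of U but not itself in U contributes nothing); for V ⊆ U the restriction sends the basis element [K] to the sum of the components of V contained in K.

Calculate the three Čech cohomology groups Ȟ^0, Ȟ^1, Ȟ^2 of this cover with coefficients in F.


Ȟ^0 = Z, Ȟ^1 = Z, Ȟ^2 = 0

nerve simplices:
  W1={{x1},{x3},{x4},{x7},{x1,x3},{x1,x4},{x2,x3},{x2,x7},{x3,x4},{x3,x5},{x4,x7},{x6,x7},{x1,x3,x4},{x2,x3,x5},{x2,x6,x7}} W2={{x1},{x4},{x5},{x1,x3},{x1,x4},{x2,x5},{x3,x4},{x3,x5},{x4,x7},{x1,x3,x4},{x2,x3,x5}} W3={{x4},{x1,x4},{x3,x4},{x4,x7},{x1,x3,x4}} W4={{x2},{x3},{x1,x3},{x2,x3},{x2,x5},{x2,x6},{x2,x7},{x3,x4},{x3,x5},{x1,x3,x4},{x2,x3,x5},{x2,x6,x7}} W5={{x1},{x6},{x1,x3},{x1,x4},{x2,x6},{x6,x7},{x1,x3,x4},{x2,x6,x7}} W6={{x1},{x5},{x1,x3},{x1,x4},{x2,x5},{x3,x5},{x1,x3,x4},{x2,x3,x5}}
  W12={{x1},{x4},{x1,x3},{x1,x4},{x3,x4},{x3,x5},{x4,x7},{x1,x3,x4},{x2,x3,x5}} W13={{x4},{x1,x4},{x3,x4},{x4,x7},{x1,x3,x4}} W14={{x3},{x1,x3},{x2,x3},{x2,x7},{x3,x4},{x3,x5},{x1,x3,x4},{x2,x3,x5},{x2,x6,x7}} W15={{x1},{x1,x3},{x1,x4},{x6,x7},{x1,x3,x4},{x2,x6,x7}} W16={{x1},{x1,x3},{x1,x4},{x3,x5},{x1,x3,x4},{x2,x3,x5}} W23={{x4},{x1,x4},{x3,x4},{x4,x7},{x1,x3,x4}} W24={{x1,x3},{x2,x5},{x3,x4},{x3,x5},{x1,x3,x4},{x2,x3,x5}} W25={{x1},{x1,x3},{x1,x4},{x1,x3,x4}} W26={{x1},{x5},{x1,x3},{x1,x4},{x2,x5},{x3,x5},{x1,x3,x4},{x2,x3,x5}} W34={{x3,x4},{x1,x3,x4}} W35={{x1,x4},{x1,x3,x4}} W36={{x1,x4},{x1,x3,x4}} W45={{x1,x3},{x2,x6},{x1,x3,x4},{x2,x6,x7}} W46={{x1,x3},{x2,x5},{x3,x5},{x1,x3,x4},{x2,x3,x5}} W56={{x1},{x1,x3},{x1,x4},{x1,x3,x4}}
  W123={{x4},{x1,x4},{x3,x4},{x4,x7},{x1,x3,x4}} W124={{x1,x3},{x3,x4},{x3,x5},{x1,x3,x4},{x2,x3,x5}} W125={{x1},{x1,x3},{x1,x4},{x1,x3,x4}} W126={{x1},{x1,x3},{x1,x4},{x3,x5},{x1,x3,x4},{x2,x3,x5}} W134={{x3,x4},{x1,x3,x4}} W135={{x1,x4},{x1,x3,x4}} W136={{x1,x4},{x1,x3,x4}} W145={{x1,x3},{x1,x3,x4},{x2,x6,x7}} W146={{x1,x3},{x3,x5},{x1,x3,x4},{x2,x3,x5}} W156={{x1},{x1,x3},{x1,x4},{x1,x3,x4}} W234={{x3,x4},{x1,x3,x4}} W235={{x1,x4},{x1,x3,x4}} W236={{x1,x4},{x1,x3,x4}} W245={{x1,x3},{x1,x3,x4}} W246={{x1,x3},{x2,x5},{x3,x5},{x1,x3,x4},{x2,x3,x5}} W256={{x1},{x1,x3},{x1,x4},{x1,x3,x4}} W345={{x1,x3,x4}} W346={{x1,x3,x4}} W356={{x1,x4},{x1,x3,x4}} W456={{x1,x3},{x1,x3,x4}}
  W1234={{x3,x4},{x1,x3,x4}} W1235={{x1,x4},{x1,x3,x4}} W1236={{x1,x4},{x1,x3,x4}} W1245={{x1,x3},{x1,x3,x4}} W1246={{x1,x3},{x3,x5},{x1,x3,x4},{x2,x3,x5}} W1256={{x1},{x1,x3},{x1,x4},{x1,x3,x4}} W1345={{x1,x3,x4}} W1346={{x1,x3,x4}} W1356={{x1,x4},{x1,x3,x4}} W1456={{x1,x3},{x1,x3,x4}} W2345={{x1,x3,x4}} W2346={{x1,x3,x4}} W2356={{x1,x4},{x1,x3,x4}} W2456={{x1,x3},{x1,x3,x4}} W3456={{x1,x3,x4}}
  W12345={{x1,x3,x4}} W12346={{x1,x3,x4}} W12356={{x1,x4},{x1,x3,x4}} W12456={{x1,x3},{x1,x3,x4}} W13456={{x1,x3,x4}} W23456={{x1,x3,x4}}
  W123456={{x1,x3,x4}}
components per intersection:
  W1: {{x1},{x3},{x4},{x7},{x1,x3},{x1,x4},{x2,x3},{x2,x7},{x3,x4},{x3,x5},{x4,x7},{x6,x7},{x1,x3,x4},{x2,x3,x5},{x2,x6,x7}}
  W2: {{x1},{x4},{x1,x3},{x1,x4},{x3,x4},{x4,x7},{x1,x3,x4}} {{x5},{x2,x5},{x3,x5},{x2,x3,x5}}
  W3: {{x4},{x1,x4},{x3,x4},{x4,x7},{x1,x3,x4}}
  W4: {{x2},{x3},{x1,x3},{x2,x3},{x2,x5},{x2,x6},{x2,x7},{x3,x4},{x3,x5},{x1,x3,x4},{x2,x3,x5},{x2,x6,x7}}
  W5: {{x1},{x1,x3},{x1,x4},{x1,x3,x4}} {{x6},{x2,x6},{x6,x7},{x2,x6,x7}}
  W6: {{x1},{x1,x3},{x1,x4},{x1,x3,x4}} {{x5},{x2,x5},{x3,x5},{x2,x3,x5}}
  W12: {{x1},{x4},{x1,x3},{x1,x4},{x3,x4},{x4,x7},{x1,x3,x4}} {{x3,x5},{x2,x3,x5}}
  W13: {{x4},{x1,x4},{x3,x4},{x4,x7},{x1,x3,x4}}
  W14: {{x3},{x1,x3},{x2,x3},{x3,x4},{x3,x5},{x1,x3,x4},{x2,x3,x5}} {{x2,x7},{x2,x6,x7}}
  W15: {{x1},{x1,x3},{x1,x4},{x1,x3,x4}} {{x6,x7},{x2,x6,x7}}
  W16: {{x1},{x1,x3},{x1,x4},{x1,x3,x4}} {{x3,x5},{x2,x3,x5}}
  W23: {{x4},{x1,x4},{x3,x4},{x4,x7},{x1,x3,x4}}
  W24: {{x1,x3},{x3,x4},{x1,x3,x4}} {{x2,x5},{x3,x5},{x2,x3,x5}}
  W25: {{x1},{x1,x3},{x1,x4},{x1,x3,x4}}
  W26: {{x1},{x1,x3},{x1,x4},{x1,x3,x4}} {{x5},{x2,x5},{x3,x5},{x2,x3,x5}}
  W34: {{x3,x4},{x1,x3,x4}}
  W35: {{x1,x4},{x1,x3,x4}}
  W36: {{x1,x4},{x1,x3,x4}}
  W45: {{x1,x3},{x1,x3,x4}} {{x2,x6},{x2,x6,x7}}
  W46: {{x1,x3},{x1,x3,x4}} {{x2,x5},{x3,x5},{x2,x3,x5}}
  W56: {{x1},{x1,x3},{x1,x4},{x1,x3,x4}}
  W123: {{x4},{x1,x4},{x3,x4},{x4,x7},{x1,x3,x4}}
  W124: {{x1,x3},{x3,x4},{x1,x3,x4}} {{x3,x5},{x2,x3,x5}}
  W125: {{x1},{x1,x3},{x1,x4},{x1,x3,x4}}
  W126: {{x1},{x1,x3},{x1,x4},{x1,x3,x4}} {{x3,x5},{x2,x3,x5}}
  W134: {{x3,x4},{x1,x3,x4}}
  W135: {{x1,x4},{x1,x3,x4}}
  W136: {{x1,x4},{x1,x3,x4}}
  W145: {{x1,x3},{x1,x3,x4}} {{x2,x6,x7}}
  W146: {{x1,x3},{x1,x3,x4}} {{x3,x5},{x2,x3,x5}}
  W156: {{x1},{x1,x3},{x1,x4},{x1,x3,x4}}
  W234: {{x3,x4},{x1,x3,x4}}
  W235: {{x1,x4},{x1,x3,x4}}
  W236: {{x1,x4},{x1,x3,x4}}
  W245: {{x1,x3},{x1,x3,x4}}
  W246: {{x1,x3},{x1,x3,x4}} {{x2,x5},{x3,x5},{x2,x3,x5}}
  W256: {{x1},{x1,x3},{x1,x4},{x1,x3,x4}}
  W345: {{x1,x3,x4}}
  W346: {{x1,x3,x4}}
  W356: {{x1,x4},{x1,x3,x4}}
  W456: {{x1,x3},{x1,x3,x4}}
  W1234: {{x3,x4},{x1,x3,x4}}
  W1235: {{x1,x4},{x1,x3,x4}}
  W1236: {{x1,x4},{x1,x3,x4}}
  W1245: {{x1,x3},{x1,x3,x4}}
  W1246: {{x1,x3},{x1,x3,x4}} {{x3,x5},{x2,x3,x5}}
  W1256: {{x1},{x1,x3},{x1,x4},{x1,x3,x4}}
  W1345: {{x1,x3,x4}}
  W1346: {{x1,x3,x4}}
  W1356: {{x1,x4},{x1,x3,x4}}
  W1456: {{x1,x3},{x1,x3,x4}}
  W2345: {{x1,x3,x4}}
  W2346: {{x1,x3,x4}}
  W2356: {{x1,x4},{x1,x3,x4}}
  W2456: {{x1,x3},{x1,x3,x4}}
  W3456: {{x1,x3,x4}}
  W12345: {{x1,x3,x4}}
  W12346: {{x1,x3,x4}}
  W12356: {{x1,x4},{x1,x3,x4}}
  W12456: {{x1,x3},{x1,x3,x4}}
  W13456: {{x1,x3,x4}}
  W23456: {{x1,x3,x4}}
  W123456: {{x1,x3,x4}}
C dims 9,23,25,16; δ0: rk 8, SNF 1^8; δ1: rk 14, SNF 1^14; δ2: rk 11, SNF 1^11
degree 0: 9−8−0 = 1 → Ȟ^0 ≅ Z
degree 1: 23−14−8 = 1 → Ȟ^1 ≅ Z
degree 2: 25−11−14 = 0 → Ȟ^2 ≅ 0


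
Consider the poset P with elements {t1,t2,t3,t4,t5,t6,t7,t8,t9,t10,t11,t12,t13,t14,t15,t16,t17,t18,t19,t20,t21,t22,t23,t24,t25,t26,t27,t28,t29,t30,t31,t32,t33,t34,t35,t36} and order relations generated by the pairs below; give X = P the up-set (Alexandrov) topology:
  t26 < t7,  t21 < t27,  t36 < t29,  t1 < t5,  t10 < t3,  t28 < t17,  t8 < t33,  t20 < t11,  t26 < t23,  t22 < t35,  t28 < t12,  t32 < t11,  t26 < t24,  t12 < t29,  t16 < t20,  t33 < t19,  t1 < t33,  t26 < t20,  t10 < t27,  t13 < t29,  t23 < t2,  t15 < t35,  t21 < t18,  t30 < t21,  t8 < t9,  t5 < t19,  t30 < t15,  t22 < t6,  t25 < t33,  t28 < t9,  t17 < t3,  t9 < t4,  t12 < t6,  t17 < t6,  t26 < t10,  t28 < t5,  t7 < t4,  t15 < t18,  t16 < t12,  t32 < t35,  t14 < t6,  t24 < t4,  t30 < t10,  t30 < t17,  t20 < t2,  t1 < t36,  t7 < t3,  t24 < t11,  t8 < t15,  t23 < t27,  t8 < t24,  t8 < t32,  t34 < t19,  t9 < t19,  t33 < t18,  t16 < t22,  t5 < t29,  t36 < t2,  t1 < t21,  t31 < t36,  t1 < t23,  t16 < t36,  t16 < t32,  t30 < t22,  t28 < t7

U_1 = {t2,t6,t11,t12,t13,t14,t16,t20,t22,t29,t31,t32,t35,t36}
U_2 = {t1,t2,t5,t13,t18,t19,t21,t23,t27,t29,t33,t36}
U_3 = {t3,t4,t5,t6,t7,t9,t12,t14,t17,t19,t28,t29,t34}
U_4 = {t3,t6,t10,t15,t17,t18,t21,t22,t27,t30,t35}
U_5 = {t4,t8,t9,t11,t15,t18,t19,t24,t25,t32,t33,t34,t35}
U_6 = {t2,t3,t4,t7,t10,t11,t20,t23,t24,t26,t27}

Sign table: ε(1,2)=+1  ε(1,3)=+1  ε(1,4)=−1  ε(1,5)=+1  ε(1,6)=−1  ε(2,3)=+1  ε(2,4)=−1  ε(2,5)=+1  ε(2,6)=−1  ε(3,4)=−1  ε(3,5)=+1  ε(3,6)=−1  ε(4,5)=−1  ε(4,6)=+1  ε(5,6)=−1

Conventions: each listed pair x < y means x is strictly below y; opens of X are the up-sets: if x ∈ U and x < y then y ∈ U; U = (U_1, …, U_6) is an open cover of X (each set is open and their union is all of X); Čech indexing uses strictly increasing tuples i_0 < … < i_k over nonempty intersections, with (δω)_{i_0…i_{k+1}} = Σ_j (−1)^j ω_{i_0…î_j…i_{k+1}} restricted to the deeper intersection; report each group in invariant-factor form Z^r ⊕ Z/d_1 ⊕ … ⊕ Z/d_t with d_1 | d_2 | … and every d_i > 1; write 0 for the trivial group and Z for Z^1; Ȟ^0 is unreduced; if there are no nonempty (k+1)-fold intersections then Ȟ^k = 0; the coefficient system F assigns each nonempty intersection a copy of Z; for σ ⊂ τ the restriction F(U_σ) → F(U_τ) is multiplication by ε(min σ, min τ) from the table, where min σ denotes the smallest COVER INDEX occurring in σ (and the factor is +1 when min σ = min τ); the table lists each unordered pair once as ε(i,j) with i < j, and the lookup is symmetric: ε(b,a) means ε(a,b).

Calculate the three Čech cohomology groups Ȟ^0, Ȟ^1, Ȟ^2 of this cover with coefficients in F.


cover nerve:
  U12={t2,t13,t29,t36} U13={t6,t12,t14,t29} U14={t6,t22,t35} U15={t11,t32,t35} U16={t2,t11,t20} U23={t5,t19,t29} U24={t18,t21,t27} U25={t18,t19,t33} U26={t2,t23,t27} U34={t3,t6,t17} U35={t4,t9,t19,t34} U36={t3,t4,t7} U45={t15,t18,t35} U46={t3,t10,t27} U56={t4,t11,t24}
  U123={t29} U126={t2} U134={t6} U145={t35} U156={t11} U235={t19} U245={t18} U246={t27} U346={t3} U356={t4}
C dims 6,15,10; δ0: rk 5, SNF 1^5; δ1: rk 10, SNF 1^9·2
Ȟ^0: (6−5)−0=1 ⇒ Z
Ȟ^1: (15−10)−5=0 ⇒ 0
Ȟ^2: (10−0)−10=0 plus torsion [2] ⇒ Z/2

Ȟ^0 ≅ Z, Ȟ^1 ≅ 0, Ȟ^2 ≅ Z/2


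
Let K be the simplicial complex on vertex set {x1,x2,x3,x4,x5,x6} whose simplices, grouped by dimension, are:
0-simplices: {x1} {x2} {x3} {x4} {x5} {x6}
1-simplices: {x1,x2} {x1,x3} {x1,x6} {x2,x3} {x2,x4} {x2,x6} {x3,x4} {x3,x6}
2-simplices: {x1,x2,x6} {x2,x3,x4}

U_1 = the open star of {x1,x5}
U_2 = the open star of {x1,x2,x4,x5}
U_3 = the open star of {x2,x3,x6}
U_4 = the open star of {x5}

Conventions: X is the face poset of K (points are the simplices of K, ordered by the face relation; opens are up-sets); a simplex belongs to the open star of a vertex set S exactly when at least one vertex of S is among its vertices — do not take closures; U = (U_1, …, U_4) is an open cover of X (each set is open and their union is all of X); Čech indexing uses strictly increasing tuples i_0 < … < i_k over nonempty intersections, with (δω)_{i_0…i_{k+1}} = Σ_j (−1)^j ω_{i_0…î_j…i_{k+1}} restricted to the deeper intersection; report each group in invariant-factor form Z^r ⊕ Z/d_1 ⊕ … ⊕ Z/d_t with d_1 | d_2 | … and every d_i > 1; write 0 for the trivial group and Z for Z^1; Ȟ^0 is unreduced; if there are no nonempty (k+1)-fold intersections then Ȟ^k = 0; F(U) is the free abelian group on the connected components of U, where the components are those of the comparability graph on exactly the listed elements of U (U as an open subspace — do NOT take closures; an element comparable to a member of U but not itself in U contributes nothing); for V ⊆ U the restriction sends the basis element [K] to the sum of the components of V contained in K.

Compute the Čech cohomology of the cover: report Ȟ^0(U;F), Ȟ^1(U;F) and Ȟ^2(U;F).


Ȟ^0 = Z^2, Ȟ^1 = Z, Ȟ^2 = 0

nonempty intersections:
  U1={{x1},{x5},{x1,x2},{x1,x3},{x1,x6},{x1,x2,x6}} U2={{x1},{x2},{x4},{x5},{x1,x2},{x1,x3},{x1,x6},{x2,x3},{x2,x4},{x2,x6},{x3,x4},{x1,x2,x6},{x2,x3,x4}} U3={{x2},{x3},{x6},{x1,x2},{x1,x3},{x1,x6},{x2,x3},{x2,x4},{x2,x6},{x3,x4},{x3,x6},{x1,x2,x6},{x2,x3,x4}} U4={{x5}}
  U12={{x1},{x5},{x1,x2},{x1,x3},{x1,x6},{x1,x2,x6}} U13={{x1,x2},{x1,x3},{x1,x6},{x1,x2,x6}} U14={{x5}} U23={{x2},{x1,x2},{x1,x3},{x1,x6},{x2,x3},{x2,x4},{x2,x6},{x3,x4},{x1,x2,x6},{x2,x3,x4}} U24={{x5}}
  U123={{x1,x2},{x1,x3},{x1,x6},{x1,x2,x6}} U124={{x5}}
components per intersection:
  U1: {{x1},{x1,x2},{x1,x3},{x1,x6},{x1,x2,x6}} {{x5}}
  U2: {{x1},{x2},{x4},{x1,x2},{x1,x3},{x1,x6},{x2,x3},{x2,x4},{x2,x6},{x3,x4},{x1,x2,x6},{x2,x3,x4}} {{x5}}
  U3: {{x2},{x3},{x6},{x1,x2},{x1,x3},{x1,x6},{x2,x3},{x2,x4},{x2,x6},{x3,x4},{x3,x6},{x1,x2,x6},{x2,x3,x4}}
  U4: {{x5}}
  U12: {{x1},{x1,x2},{x1,x3},{x1,x6},{x1,x2,x6}} {{x5}}
  U13: {{x1,x2},{x1,x6},{x1,x2,x6}} {{x1,x3}}
  U14: {{x5}}
  U23: {{x2},{x1,x2},{x1,x6},{x2,x3},{x2,x4},{x2,x6},{x3,x4},{x1,x2,x6},{x2,x3,x4}} {{x1,x3}}
  U24: {{x5}}
  U123: {{x1,x2},{x1,x6},{x1,x2,x6}} {{x1,x3}}
  U124: {{x5}}
C dims 6,8,3; δ0: rk 4, SNF 1^4; δ1: rk 3, SNF 1^3
Ȟ^0: (6−4)−0=2 ⇒ Z^2
Ȟ^1: (8−3)−4=1 ⇒ Z
Ȟ^2: (3−0)−3=0 ⇒ 0
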